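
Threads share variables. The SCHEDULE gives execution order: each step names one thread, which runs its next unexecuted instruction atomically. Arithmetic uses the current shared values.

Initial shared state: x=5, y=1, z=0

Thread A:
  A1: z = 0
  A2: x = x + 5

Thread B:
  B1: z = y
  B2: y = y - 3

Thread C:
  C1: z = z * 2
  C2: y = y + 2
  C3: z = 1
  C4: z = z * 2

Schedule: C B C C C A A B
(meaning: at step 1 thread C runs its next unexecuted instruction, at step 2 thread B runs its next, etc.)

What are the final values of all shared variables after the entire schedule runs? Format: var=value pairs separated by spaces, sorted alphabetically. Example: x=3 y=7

Answer: x=10 y=0 z=0

Derivation:
Step 1: thread C executes C1 (z = z * 2). Shared: x=5 y=1 z=0. PCs: A@0 B@0 C@1
Step 2: thread B executes B1 (z = y). Shared: x=5 y=1 z=1. PCs: A@0 B@1 C@1
Step 3: thread C executes C2 (y = y + 2). Shared: x=5 y=3 z=1. PCs: A@0 B@1 C@2
Step 4: thread C executes C3 (z = 1). Shared: x=5 y=3 z=1. PCs: A@0 B@1 C@3
Step 5: thread C executes C4 (z = z * 2). Shared: x=5 y=3 z=2. PCs: A@0 B@1 C@4
Step 6: thread A executes A1 (z = 0). Shared: x=5 y=3 z=0. PCs: A@1 B@1 C@4
Step 7: thread A executes A2 (x = x + 5). Shared: x=10 y=3 z=0. PCs: A@2 B@1 C@4
Step 8: thread B executes B2 (y = y - 3). Shared: x=10 y=0 z=0. PCs: A@2 B@2 C@4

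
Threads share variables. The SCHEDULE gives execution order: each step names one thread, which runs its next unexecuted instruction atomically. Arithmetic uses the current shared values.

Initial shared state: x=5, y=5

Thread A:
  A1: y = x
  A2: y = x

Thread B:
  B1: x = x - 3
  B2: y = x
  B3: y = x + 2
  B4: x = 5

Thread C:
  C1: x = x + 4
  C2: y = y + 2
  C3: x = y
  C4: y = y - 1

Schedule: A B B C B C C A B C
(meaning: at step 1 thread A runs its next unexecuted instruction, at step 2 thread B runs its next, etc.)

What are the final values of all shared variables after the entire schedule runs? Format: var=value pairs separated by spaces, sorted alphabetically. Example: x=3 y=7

Step 1: thread A executes A1 (y = x). Shared: x=5 y=5. PCs: A@1 B@0 C@0
Step 2: thread B executes B1 (x = x - 3). Shared: x=2 y=5. PCs: A@1 B@1 C@0
Step 3: thread B executes B2 (y = x). Shared: x=2 y=2. PCs: A@1 B@2 C@0
Step 4: thread C executes C1 (x = x + 4). Shared: x=6 y=2. PCs: A@1 B@2 C@1
Step 5: thread B executes B3 (y = x + 2). Shared: x=6 y=8. PCs: A@1 B@3 C@1
Step 6: thread C executes C2 (y = y + 2). Shared: x=6 y=10. PCs: A@1 B@3 C@2
Step 7: thread C executes C3 (x = y). Shared: x=10 y=10. PCs: A@1 B@3 C@3
Step 8: thread A executes A2 (y = x). Shared: x=10 y=10. PCs: A@2 B@3 C@3
Step 9: thread B executes B4 (x = 5). Shared: x=5 y=10. PCs: A@2 B@4 C@3
Step 10: thread C executes C4 (y = y - 1). Shared: x=5 y=9. PCs: A@2 B@4 C@4

Answer: x=5 y=9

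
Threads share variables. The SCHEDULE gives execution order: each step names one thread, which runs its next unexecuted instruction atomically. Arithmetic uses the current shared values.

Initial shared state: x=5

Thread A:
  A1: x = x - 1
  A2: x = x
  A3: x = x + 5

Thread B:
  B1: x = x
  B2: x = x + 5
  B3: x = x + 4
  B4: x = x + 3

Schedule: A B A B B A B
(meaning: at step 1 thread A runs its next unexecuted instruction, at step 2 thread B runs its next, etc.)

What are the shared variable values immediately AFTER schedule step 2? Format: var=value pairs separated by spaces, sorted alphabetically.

Step 1: thread A executes A1 (x = x - 1). Shared: x=4. PCs: A@1 B@0
Step 2: thread B executes B1 (x = x). Shared: x=4. PCs: A@1 B@1

Answer: x=4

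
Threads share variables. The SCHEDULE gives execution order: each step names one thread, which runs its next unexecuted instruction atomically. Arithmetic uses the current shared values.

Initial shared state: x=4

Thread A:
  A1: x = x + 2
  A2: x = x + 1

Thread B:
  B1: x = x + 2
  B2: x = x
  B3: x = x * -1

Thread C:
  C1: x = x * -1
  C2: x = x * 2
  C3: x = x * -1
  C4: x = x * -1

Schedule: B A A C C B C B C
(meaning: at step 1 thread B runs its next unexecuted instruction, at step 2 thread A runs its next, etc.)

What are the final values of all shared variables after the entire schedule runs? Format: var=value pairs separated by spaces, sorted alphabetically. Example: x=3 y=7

Answer: x=18

Derivation:
Step 1: thread B executes B1 (x = x + 2). Shared: x=6. PCs: A@0 B@1 C@0
Step 2: thread A executes A1 (x = x + 2). Shared: x=8. PCs: A@1 B@1 C@0
Step 3: thread A executes A2 (x = x + 1). Shared: x=9. PCs: A@2 B@1 C@0
Step 4: thread C executes C1 (x = x * -1). Shared: x=-9. PCs: A@2 B@1 C@1
Step 5: thread C executes C2 (x = x * 2). Shared: x=-18. PCs: A@2 B@1 C@2
Step 6: thread B executes B2 (x = x). Shared: x=-18. PCs: A@2 B@2 C@2
Step 7: thread C executes C3 (x = x * -1). Shared: x=18. PCs: A@2 B@2 C@3
Step 8: thread B executes B3 (x = x * -1). Shared: x=-18. PCs: A@2 B@3 C@3
Step 9: thread C executes C4 (x = x * -1). Shared: x=18. PCs: A@2 B@3 C@4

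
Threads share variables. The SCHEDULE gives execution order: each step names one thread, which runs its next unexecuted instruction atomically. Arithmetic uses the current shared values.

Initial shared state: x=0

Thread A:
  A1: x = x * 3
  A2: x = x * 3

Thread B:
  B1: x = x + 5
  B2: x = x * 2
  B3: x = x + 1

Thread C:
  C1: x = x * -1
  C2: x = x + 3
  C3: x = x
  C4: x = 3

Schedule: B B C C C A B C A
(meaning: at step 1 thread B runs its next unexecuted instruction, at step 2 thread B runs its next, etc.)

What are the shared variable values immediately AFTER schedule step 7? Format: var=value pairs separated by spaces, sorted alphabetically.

Step 1: thread B executes B1 (x = x + 5). Shared: x=5. PCs: A@0 B@1 C@0
Step 2: thread B executes B2 (x = x * 2). Shared: x=10. PCs: A@0 B@2 C@0
Step 3: thread C executes C1 (x = x * -1). Shared: x=-10. PCs: A@0 B@2 C@1
Step 4: thread C executes C2 (x = x + 3). Shared: x=-7. PCs: A@0 B@2 C@2
Step 5: thread C executes C3 (x = x). Shared: x=-7. PCs: A@0 B@2 C@3
Step 6: thread A executes A1 (x = x * 3). Shared: x=-21. PCs: A@1 B@2 C@3
Step 7: thread B executes B3 (x = x + 1). Shared: x=-20. PCs: A@1 B@3 C@3

Answer: x=-20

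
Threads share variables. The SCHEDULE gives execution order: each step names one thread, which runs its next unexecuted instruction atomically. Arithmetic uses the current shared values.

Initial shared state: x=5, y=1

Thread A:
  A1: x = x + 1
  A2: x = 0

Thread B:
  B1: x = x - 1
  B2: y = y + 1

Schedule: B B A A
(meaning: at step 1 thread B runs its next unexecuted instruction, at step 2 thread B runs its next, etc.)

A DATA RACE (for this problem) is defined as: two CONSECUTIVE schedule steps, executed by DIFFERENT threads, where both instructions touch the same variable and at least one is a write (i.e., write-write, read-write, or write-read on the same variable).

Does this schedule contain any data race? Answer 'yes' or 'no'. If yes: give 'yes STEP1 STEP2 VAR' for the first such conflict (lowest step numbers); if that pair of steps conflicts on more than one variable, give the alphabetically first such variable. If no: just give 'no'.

Steps 1,2: same thread (B). No race.
Steps 2,3: B(r=y,w=y) vs A(r=x,w=x). No conflict.
Steps 3,4: same thread (A). No race.

Answer: no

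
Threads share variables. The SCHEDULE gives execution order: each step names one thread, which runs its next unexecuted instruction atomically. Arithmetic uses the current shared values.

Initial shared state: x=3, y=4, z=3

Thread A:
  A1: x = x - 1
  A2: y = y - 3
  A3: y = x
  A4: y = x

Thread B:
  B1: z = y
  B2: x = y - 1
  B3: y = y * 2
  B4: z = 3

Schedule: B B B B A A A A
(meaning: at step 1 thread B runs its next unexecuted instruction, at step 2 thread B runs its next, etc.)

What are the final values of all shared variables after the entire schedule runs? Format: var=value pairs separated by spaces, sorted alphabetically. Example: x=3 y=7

Step 1: thread B executes B1 (z = y). Shared: x=3 y=4 z=4. PCs: A@0 B@1
Step 2: thread B executes B2 (x = y - 1). Shared: x=3 y=4 z=4. PCs: A@0 B@2
Step 3: thread B executes B3 (y = y * 2). Shared: x=3 y=8 z=4. PCs: A@0 B@3
Step 4: thread B executes B4 (z = 3). Shared: x=3 y=8 z=3. PCs: A@0 B@4
Step 5: thread A executes A1 (x = x - 1). Shared: x=2 y=8 z=3. PCs: A@1 B@4
Step 6: thread A executes A2 (y = y - 3). Shared: x=2 y=5 z=3. PCs: A@2 B@4
Step 7: thread A executes A3 (y = x). Shared: x=2 y=2 z=3. PCs: A@3 B@4
Step 8: thread A executes A4 (y = x). Shared: x=2 y=2 z=3. PCs: A@4 B@4

Answer: x=2 y=2 z=3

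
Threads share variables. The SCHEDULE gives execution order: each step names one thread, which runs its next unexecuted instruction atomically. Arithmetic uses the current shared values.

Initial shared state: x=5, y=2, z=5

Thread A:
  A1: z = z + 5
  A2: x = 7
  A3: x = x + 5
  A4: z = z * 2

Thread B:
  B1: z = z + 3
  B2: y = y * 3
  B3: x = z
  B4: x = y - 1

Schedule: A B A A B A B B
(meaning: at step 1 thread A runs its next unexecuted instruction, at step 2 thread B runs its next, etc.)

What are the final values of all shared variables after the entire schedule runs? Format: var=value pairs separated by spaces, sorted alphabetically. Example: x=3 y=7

Answer: x=5 y=6 z=26

Derivation:
Step 1: thread A executes A1 (z = z + 5). Shared: x=5 y=2 z=10. PCs: A@1 B@0
Step 2: thread B executes B1 (z = z + 3). Shared: x=5 y=2 z=13. PCs: A@1 B@1
Step 3: thread A executes A2 (x = 7). Shared: x=7 y=2 z=13. PCs: A@2 B@1
Step 4: thread A executes A3 (x = x + 5). Shared: x=12 y=2 z=13. PCs: A@3 B@1
Step 5: thread B executes B2 (y = y * 3). Shared: x=12 y=6 z=13. PCs: A@3 B@2
Step 6: thread A executes A4 (z = z * 2). Shared: x=12 y=6 z=26. PCs: A@4 B@2
Step 7: thread B executes B3 (x = z). Shared: x=26 y=6 z=26. PCs: A@4 B@3
Step 8: thread B executes B4 (x = y - 1). Shared: x=5 y=6 z=26. PCs: A@4 B@4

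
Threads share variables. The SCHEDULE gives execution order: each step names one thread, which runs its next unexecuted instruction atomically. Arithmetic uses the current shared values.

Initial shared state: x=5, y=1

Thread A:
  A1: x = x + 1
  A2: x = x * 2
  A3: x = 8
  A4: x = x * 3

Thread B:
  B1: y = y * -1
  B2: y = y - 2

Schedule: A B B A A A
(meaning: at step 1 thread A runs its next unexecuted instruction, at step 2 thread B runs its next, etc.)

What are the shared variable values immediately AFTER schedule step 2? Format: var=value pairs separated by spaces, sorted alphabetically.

Answer: x=6 y=-1

Derivation:
Step 1: thread A executes A1 (x = x + 1). Shared: x=6 y=1. PCs: A@1 B@0
Step 2: thread B executes B1 (y = y * -1). Shared: x=6 y=-1. PCs: A@1 B@1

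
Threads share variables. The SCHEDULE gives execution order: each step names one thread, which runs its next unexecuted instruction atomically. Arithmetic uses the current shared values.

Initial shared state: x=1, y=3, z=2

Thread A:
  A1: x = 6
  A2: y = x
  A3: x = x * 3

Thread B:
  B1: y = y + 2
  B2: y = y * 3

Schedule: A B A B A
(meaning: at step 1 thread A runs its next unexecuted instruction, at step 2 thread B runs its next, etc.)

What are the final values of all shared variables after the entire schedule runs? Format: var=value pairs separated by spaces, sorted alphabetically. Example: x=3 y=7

Answer: x=18 y=18 z=2

Derivation:
Step 1: thread A executes A1 (x = 6). Shared: x=6 y=3 z=2. PCs: A@1 B@0
Step 2: thread B executes B1 (y = y + 2). Shared: x=6 y=5 z=2. PCs: A@1 B@1
Step 3: thread A executes A2 (y = x). Shared: x=6 y=6 z=2. PCs: A@2 B@1
Step 4: thread B executes B2 (y = y * 3). Shared: x=6 y=18 z=2. PCs: A@2 B@2
Step 5: thread A executes A3 (x = x * 3). Shared: x=18 y=18 z=2. PCs: A@3 B@2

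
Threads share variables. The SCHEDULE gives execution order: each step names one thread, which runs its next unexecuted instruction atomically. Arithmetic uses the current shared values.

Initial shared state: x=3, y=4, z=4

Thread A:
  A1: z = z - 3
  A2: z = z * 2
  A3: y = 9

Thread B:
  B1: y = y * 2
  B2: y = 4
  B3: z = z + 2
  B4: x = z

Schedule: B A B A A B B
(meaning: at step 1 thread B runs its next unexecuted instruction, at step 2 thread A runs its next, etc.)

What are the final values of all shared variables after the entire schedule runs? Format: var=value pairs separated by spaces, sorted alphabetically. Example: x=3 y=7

Step 1: thread B executes B1 (y = y * 2). Shared: x=3 y=8 z=4. PCs: A@0 B@1
Step 2: thread A executes A1 (z = z - 3). Shared: x=3 y=8 z=1. PCs: A@1 B@1
Step 3: thread B executes B2 (y = 4). Shared: x=3 y=4 z=1. PCs: A@1 B@2
Step 4: thread A executes A2 (z = z * 2). Shared: x=3 y=4 z=2. PCs: A@2 B@2
Step 5: thread A executes A3 (y = 9). Shared: x=3 y=9 z=2. PCs: A@3 B@2
Step 6: thread B executes B3 (z = z + 2). Shared: x=3 y=9 z=4. PCs: A@3 B@3
Step 7: thread B executes B4 (x = z). Shared: x=4 y=9 z=4. PCs: A@3 B@4

Answer: x=4 y=9 z=4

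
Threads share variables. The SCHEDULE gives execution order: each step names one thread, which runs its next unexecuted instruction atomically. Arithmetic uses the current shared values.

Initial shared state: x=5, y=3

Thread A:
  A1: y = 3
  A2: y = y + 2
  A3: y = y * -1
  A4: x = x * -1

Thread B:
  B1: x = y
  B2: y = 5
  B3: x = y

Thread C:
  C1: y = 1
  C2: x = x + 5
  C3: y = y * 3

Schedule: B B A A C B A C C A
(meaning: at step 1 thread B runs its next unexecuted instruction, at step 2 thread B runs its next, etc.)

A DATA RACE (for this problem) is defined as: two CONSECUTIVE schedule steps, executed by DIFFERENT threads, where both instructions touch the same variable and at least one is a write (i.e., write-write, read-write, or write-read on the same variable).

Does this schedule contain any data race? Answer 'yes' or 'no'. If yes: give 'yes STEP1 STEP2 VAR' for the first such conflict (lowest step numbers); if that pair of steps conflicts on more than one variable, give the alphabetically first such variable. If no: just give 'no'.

Answer: yes 2 3 y

Derivation:
Steps 1,2: same thread (B). No race.
Steps 2,3: B(y = 5) vs A(y = 3). RACE on y (W-W).
Steps 3,4: same thread (A). No race.
Steps 4,5: A(y = y + 2) vs C(y = 1). RACE on y (W-W).
Steps 5,6: C(y = 1) vs B(x = y). RACE on y (W-R).
Steps 6,7: B(x = y) vs A(y = y * -1). RACE on y (R-W).
Steps 7,8: A(r=y,w=y) vs C(r=x,w=x). No conflict.
Steps 8,9: same thread (C). No race.
Steps 9,10: C(r=y,w=y) vs A(r=x,w=x). No conflict.
First conflict at steps 2,3.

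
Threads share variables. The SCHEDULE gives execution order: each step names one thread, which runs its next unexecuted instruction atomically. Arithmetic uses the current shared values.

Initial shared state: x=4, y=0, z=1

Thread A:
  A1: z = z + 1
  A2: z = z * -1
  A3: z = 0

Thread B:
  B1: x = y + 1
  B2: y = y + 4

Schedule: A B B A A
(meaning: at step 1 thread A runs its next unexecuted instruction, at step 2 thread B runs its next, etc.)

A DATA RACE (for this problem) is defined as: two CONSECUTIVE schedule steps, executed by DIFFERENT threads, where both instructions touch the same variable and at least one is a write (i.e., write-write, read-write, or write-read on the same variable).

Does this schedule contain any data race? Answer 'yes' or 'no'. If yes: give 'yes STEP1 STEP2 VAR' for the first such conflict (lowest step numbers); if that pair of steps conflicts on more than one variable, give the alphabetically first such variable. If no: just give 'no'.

Steps 1,2: A(r=z,w=z) vs B(r=y,w=x). No conflict.
Steps 2,3: same thread (B). No race.
Steps 3,4: B(r=y,w=y) vs A(r=z,w=z). No conflict.
Steps 4,5: same thread (A). No race.

Answer: no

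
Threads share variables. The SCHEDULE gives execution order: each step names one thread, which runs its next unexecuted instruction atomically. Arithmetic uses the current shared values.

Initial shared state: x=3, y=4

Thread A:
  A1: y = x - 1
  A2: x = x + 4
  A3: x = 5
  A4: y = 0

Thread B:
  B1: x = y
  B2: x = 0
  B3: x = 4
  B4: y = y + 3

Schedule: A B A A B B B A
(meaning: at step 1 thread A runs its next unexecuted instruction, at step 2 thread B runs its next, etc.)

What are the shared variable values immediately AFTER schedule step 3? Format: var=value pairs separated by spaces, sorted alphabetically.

Step 1: thread A executes A1 (y = x - 1). Shared: x=3 y=2. PCs: A@1 B@0
Step 2: thread B executes B1 (x = y). Shared: x=2 y=2. PCs: A@1 B@1
Step 3: thread A executes A2 (x = x + 4). Shared: x=6 y=2. PCs: A@2 B@1

Answer: x=6 y=2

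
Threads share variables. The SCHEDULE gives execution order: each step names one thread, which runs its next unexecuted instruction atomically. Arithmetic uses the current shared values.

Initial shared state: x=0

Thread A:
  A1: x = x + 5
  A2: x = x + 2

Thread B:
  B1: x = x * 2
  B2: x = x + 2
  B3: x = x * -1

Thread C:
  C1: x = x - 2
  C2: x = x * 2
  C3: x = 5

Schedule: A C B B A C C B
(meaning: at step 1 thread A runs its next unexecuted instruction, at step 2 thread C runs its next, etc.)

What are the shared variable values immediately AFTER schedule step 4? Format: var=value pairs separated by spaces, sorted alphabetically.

Step 1: thread A executes A1 (x = x + 5). Shared: x=5. PCs: A@1 B@0 C@0
Step 2: thread C executes C1 (x = x - 2). Shared: x=3. PCs: A@1 B@0 C@1
Step 3: thread B executes B1 (x = x * 2). Shared: x=6. PCs: A@1 B@1 C@1
Step 4: thread B executes B2 (x = x + 2). Shared: x=8. PCs: A@1 B@2 C@1

Answer: x=8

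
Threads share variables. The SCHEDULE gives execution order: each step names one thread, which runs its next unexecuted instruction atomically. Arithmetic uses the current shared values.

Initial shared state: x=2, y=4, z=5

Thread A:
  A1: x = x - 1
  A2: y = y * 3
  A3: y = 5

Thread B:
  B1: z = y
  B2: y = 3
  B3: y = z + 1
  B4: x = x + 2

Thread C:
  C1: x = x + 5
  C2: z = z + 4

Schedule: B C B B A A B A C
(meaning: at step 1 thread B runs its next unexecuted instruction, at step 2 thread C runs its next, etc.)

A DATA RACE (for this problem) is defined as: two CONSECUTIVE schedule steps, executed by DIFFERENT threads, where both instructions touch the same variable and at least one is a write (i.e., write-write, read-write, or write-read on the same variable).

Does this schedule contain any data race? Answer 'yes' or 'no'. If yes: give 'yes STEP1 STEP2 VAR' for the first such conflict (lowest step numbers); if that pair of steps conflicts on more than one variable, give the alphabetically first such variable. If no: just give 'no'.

Answer: no

Derivation:
Steps 1,2: B(r=y,w=z) vs C(r=x,w=x). No conflict.
Steps 2,3: C(r=x,w=x) vs B(r=-,w=y). No conflict.
Steps 3,4: same thread (B). No race.
Steps 4,5: B(r=z,w=y) vs A(r=x,w=x). No conflict.
Steps 5,6: same thread (A). No race.
Steps 6,7: A(r=y,w=y) vs B(r=x,w=x). No conflict.
Steps 7,8: B(r=x,w=x) vs A(r=-,w=y). No conflict.
Steps 8,9: A(r=-,w=y) vs C(r=z,w=z). No conflict.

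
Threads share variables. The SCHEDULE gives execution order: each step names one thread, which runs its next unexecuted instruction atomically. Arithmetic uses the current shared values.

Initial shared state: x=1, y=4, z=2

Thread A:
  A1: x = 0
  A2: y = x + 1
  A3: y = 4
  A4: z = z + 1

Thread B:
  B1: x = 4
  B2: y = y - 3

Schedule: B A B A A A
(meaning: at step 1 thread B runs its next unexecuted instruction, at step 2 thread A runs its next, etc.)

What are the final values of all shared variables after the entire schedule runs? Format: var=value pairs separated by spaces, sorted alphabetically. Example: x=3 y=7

Answer: x=0 y=4 z=3

Derivation:
Step 1: thread B executes B1 (x = 4). Shared: x=4 y=4 z=2. PCs: A@0 B@1
Step 2: thread A executes A1 (x = 0). Shared: x=0 y=4 z=2. PCs: A@1 B@1
Step 3: thread B executes B2 (y = y - 3). Shared: x=0 y=1 z=2. PCs: A@1 B@2
Step 4: thread A executes A2 (y = x + 1). Shared: x=0 y=1 z=2. PCs: A@2 B@2
Step 5: thread A executes A3 (y = 4). Shared: x=0 y=4 z=2. PCs: A@3 B@2
Step 6: thread A executes A4 (z = z + 1). Shared: x=0 y=4 z=3. PCs: A@4 B@2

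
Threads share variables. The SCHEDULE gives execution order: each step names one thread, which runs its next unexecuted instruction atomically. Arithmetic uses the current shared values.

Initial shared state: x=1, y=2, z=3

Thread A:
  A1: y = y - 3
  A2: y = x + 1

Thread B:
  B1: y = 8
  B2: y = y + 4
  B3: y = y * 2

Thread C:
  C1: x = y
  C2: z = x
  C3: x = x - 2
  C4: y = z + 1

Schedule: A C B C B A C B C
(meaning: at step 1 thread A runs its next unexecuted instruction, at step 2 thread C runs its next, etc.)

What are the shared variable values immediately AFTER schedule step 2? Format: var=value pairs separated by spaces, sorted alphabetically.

Step 1: thread A executes A1 (y = y - 3). Shared: x=1 y=-1 z=3. PCs: A@1 B@0 C@0
Step 2: thread C executes C1 (x = y). Shared: x=-1 y=-1 z=3. PCs: A@1 B@0 C@1

Answer: x=-1 y=-1 z=3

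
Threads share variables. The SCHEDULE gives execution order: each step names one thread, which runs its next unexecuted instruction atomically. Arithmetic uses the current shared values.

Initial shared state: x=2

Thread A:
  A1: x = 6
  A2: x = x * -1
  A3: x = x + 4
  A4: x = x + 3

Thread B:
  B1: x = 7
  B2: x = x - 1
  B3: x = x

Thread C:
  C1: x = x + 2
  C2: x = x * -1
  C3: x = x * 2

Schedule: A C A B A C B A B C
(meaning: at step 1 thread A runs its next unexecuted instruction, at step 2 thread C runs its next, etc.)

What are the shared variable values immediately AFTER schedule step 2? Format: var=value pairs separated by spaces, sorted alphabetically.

Step 1: thread A executes A1 (x = 6). Shared: x=6. PCs: A@1 B@0 C@0
Step 2: thread C executes C1 (x = x + 2). Shared: x=8. PCs: A@1 B@0 C@1

Answer: x=8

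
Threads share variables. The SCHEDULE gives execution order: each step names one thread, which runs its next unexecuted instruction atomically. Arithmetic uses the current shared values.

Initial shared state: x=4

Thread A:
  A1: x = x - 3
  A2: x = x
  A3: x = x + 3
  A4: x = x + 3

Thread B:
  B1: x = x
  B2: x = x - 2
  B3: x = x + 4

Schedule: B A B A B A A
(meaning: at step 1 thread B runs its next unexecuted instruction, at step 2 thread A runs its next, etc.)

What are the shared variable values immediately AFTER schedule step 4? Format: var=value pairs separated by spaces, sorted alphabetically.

Answer: x=-1

Derivation:
Step 1: thread B executes B1 (x = x). Shared: x=4. PCs: A@0 B@1
Step 2: thread A executes A1 (x = x - 3). Shared: x=1. PCs: A@1 B@1
Step 3: thread B executes B2 (x = x - 2). Shared: x=-1. PCs: A@1 B@2
Step 4: thread A executes A2 (x = x). Shared: x=-1. PCs: A@2 B@2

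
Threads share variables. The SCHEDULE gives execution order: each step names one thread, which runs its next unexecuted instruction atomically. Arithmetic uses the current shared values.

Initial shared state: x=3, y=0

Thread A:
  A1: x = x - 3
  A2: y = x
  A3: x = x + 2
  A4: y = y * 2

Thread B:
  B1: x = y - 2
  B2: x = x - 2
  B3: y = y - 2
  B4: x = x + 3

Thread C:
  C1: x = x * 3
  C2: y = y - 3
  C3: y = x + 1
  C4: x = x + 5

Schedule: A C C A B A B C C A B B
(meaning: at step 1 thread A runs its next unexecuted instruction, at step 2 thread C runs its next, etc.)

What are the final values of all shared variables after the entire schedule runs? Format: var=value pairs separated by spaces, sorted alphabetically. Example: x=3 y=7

Answer: x=6 y=-4

Derivation:
Step 1: thread A executes A1 (x = x - 3). Shared: x=0 y=0. PCs: A@1 B@0 C@0
Step 2: thread C executes C1 (x = x * 3). Shared: x=0 y=0. PCs: A@1 B@0 C@1
Step 3: thread C executes C2 (y = y - 3). Shared: x=0 y=-3. PCs: A@1 B@0 C@2
Step 4: thread A executes A2 (y = x). Shared: x=0 y=0. PCs: A@2 B@0 C@2
Step 5: thread B executes B1 (x = y - 2). Shared: x=-2 y=0. PCs: A@2 B@1 C@2
Step 6: thread A executes A3 (x = x + 2). Shared: x=0 y=0. PCs: A@3 B@1 C@2
Step 7: thread B executes B2 (x = x - 2). Shared: x=-2 y=0. PCs: A@3 B@2 C@2
Step 8: thread C executes C3 (y = x + 1). Shared: x=-2 y=-1. PCs: A@3 B@2 C@3
Step 9: thread C executes C4 (x = x + 5). Shared: x=3 y=-1. PCs: A@3 B@2 C@4
Step 10: thread A executes A4 (y = y * 2). Shared: x=3 y=-2. PCs: A@4 B@2 C@4
Step 11: thread B executes B3 (y = y - 2). Shared: x=3 y=-4. PCs: A@4 B@3 C@4
Step 12: thread B executes B4 (x = x + 3). Shared: x=6 y=-4. PCs: A@4 B@4 C@4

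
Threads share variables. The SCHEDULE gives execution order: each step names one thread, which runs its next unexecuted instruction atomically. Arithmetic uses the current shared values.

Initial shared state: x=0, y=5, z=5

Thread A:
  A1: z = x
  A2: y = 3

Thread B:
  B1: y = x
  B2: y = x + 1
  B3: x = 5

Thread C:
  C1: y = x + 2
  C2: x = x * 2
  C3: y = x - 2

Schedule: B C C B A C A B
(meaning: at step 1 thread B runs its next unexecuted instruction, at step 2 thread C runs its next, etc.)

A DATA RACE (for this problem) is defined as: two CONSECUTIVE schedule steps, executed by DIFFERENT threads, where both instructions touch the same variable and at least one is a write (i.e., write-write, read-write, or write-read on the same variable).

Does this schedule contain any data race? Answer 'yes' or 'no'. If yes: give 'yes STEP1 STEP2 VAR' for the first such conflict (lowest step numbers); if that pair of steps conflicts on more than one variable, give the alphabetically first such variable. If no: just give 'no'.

Steps 1,2: B(y = x) vs C(y = x + 2). RACE on y (W-W).
Steps 2,3: same thread (C). No race.
Steps 3,4: C(x = x * 2) vs B(y = x + 1). RACE on x (W-R).
Steps 4,5: B(r=x,w=y) vs A(r=x,w=z). No conflict.
Steps 5,6: A(r=x,w=z) vs C(r=x,w=y). No conflict.
Steps 6,7: C(y = x - 2) vs A(y = 3). RACE on y (W-W).
Steps 7,8: A(r=-,w=y) vs B(r=-,w=x). No conflict.
First conflict at steps 1,2.

Answer: yes 1 2 y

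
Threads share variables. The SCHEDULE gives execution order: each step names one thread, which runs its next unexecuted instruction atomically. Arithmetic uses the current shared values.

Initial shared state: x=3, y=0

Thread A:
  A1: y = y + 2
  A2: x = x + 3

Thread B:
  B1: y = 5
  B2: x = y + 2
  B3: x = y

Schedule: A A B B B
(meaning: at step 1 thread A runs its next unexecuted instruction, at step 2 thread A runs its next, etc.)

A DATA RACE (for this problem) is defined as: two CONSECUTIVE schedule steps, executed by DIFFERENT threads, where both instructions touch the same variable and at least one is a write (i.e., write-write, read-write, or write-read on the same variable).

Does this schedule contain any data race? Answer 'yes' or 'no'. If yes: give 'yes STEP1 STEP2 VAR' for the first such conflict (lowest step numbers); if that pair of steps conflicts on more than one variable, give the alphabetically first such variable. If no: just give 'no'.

Steps 1,2: same thread (A). No race.
Steps 2,3: A(r=x,w=x) vs B(r=-,w=y). No conflict.
Steps 3,4: same thread (B). No race.
Steps 4,5: same thread (B). No race.

Answer: no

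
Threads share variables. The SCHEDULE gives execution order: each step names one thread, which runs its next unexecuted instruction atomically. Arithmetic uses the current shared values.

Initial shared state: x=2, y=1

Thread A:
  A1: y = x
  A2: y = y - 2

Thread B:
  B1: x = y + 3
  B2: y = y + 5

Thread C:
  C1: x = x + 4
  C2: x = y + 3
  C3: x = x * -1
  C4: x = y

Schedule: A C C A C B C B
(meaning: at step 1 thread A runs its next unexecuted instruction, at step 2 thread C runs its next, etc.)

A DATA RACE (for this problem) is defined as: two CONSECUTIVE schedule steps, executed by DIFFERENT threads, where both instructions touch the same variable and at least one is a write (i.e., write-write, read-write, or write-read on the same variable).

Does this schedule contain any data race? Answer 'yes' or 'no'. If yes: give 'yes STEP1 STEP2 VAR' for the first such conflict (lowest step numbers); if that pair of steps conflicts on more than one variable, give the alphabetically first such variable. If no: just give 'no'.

Steps 1,2: A(y = x) vs C(x = x + 4). RACE on x (R-W).
Steps 2,3: same thread (C). No race.
Steps 3,4: C(x = y + 3) vs A(y = y - 2). RACE on y (R-W).
Steps 4,5: A(r=y,w=y) vs C(r=x,w=x). No conflict.
Steps 5,6: C(x = x * -1) vs B(x = y + 3). RACE on x (W-W).
Steps 6,7: B(x = y + 3) vs C(x = y). RACE on x (W-W).
Steps 7,8: C(x = y) vs B(y = y + 5). RACE on y (R-W).
First conflict at steps 1,2.

Answer: yes 1 2 x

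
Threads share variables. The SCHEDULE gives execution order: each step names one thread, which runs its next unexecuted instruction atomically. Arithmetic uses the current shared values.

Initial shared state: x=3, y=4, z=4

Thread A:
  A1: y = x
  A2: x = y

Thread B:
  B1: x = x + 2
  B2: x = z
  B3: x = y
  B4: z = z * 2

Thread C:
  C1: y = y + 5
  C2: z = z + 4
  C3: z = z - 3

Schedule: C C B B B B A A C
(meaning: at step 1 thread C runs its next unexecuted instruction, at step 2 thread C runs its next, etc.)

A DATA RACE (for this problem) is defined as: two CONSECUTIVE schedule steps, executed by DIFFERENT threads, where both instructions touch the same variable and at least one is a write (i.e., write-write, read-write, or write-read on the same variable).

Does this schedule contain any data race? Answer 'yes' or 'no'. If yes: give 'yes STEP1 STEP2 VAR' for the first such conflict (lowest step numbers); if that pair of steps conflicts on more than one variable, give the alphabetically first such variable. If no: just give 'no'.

Steps 1,2: same thread (C). No race.
Steps 2,3: C(r=z,w=z) vs B(r=x,w=x). No conflict.
Steps 3,4: same thread (B). No race.
Steps 4,5: same thread (B). No race.
Steps 5,6: same thread (B). No race.
Steps 6,7: B(r=z,w=z) vs A(r=x,w=y). No conflict.
Steps 7,8: same thread (A). No race.
Steps 8,9: A(r=y,w=x) vs C(r=z,w=z). No conflict.

Answer: no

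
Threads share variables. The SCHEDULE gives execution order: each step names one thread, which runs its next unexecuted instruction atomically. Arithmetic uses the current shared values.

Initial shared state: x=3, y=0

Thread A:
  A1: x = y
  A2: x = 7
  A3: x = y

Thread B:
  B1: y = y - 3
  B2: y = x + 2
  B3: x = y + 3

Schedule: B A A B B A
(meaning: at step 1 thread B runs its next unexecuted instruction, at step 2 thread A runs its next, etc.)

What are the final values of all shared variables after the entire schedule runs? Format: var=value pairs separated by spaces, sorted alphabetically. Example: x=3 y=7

Answer: x=9 y=9

Derivation:
Step 1: thread B executes B1 (y = y - 3). Shared: x=3 y=-3. PCs: A@0 B@1
Step 2: thread A executes A1 (x = y). Shared: x=-3 y=-3. PCs: A@1 B@1
Step 3: thread A executes A2 (x = 7). Shared: x=7 y=-3. PCs: A@2 B@1
Step 4: thread B executes B2 (y = x + 2). Shared: x=7 y=9. PCs: A@2 B@2
Step 5: thread B executes B3 (x = y + 3). Shared: x=12 y=9. PCs: A@2 B@3
Step 6: thread A executes A3 (x = y). Shared: x=9 y=9. PCs: A@3 B@3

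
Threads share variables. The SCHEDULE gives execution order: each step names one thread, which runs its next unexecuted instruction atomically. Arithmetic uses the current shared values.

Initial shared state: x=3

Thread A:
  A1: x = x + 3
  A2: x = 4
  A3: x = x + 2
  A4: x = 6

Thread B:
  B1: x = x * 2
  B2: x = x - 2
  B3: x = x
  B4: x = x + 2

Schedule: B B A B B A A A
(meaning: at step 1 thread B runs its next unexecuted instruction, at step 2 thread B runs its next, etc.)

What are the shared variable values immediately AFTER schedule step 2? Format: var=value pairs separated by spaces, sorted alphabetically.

Step 1: thread B executes B1 (x = x * 2). Shared: x=6. PCs: A@0 B@1
Step 2: thread B executes B2 (x = x - 2). Shared: x=4. PCs: A@0 B@2

Answer: x=4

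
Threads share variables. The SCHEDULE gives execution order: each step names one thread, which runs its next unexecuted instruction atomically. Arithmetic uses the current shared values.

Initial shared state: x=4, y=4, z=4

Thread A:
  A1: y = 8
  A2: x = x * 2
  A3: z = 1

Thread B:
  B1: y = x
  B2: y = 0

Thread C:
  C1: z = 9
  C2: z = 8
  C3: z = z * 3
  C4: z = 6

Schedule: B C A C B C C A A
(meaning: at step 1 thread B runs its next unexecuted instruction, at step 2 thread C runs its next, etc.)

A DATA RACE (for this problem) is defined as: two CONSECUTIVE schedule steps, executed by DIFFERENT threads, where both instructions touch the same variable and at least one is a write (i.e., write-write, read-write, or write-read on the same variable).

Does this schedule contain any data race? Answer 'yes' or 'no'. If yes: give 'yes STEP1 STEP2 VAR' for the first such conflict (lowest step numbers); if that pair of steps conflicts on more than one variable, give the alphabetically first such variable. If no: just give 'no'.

Answer: no

Derivation:
Steps 1,2: B(r=x,w=y) vs C(r=-,w=z). No conflict.
Steps 2,3: C(r=-,w=z) vs A(r=-,w=y). No conflict.
Steps 3,4: A(r=-,w=y) vs C(r=-,w=z). No conflict.
Steps 4,5: C(r=-,w=z) vs B(r=-,w=y). No conflict.
Steps 5,6: B(r=-,w=y) vs C(r=z,w=z). No conflict.
Steps 6,7: same thread (C). No race.
Steps 7,8: C(r=-,w=z) vs A(r=x,w=x). No conflict.
Steps 8,9: same thread (A). No race.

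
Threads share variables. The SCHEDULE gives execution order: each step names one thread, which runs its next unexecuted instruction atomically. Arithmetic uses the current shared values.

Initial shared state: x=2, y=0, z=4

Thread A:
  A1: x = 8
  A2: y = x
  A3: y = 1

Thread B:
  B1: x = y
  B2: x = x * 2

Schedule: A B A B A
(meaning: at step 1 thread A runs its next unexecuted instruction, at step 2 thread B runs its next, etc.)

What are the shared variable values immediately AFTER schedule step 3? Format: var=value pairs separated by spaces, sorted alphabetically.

Answer: x=0 y=0 z=4

Derivation:
Step 1: thread A executes A1 (x = 8). Shared: x=8 y=0 z=4. PCs: A@1 B@0
Step 2: thread B executes B1 (x = y). Shared: x=0 y=0 z=4. PCs: A@1 B@1
Step 3: thread A executes A2 (y = x). Shared: x=0 y=0 z=4. PCs: A@2 B@1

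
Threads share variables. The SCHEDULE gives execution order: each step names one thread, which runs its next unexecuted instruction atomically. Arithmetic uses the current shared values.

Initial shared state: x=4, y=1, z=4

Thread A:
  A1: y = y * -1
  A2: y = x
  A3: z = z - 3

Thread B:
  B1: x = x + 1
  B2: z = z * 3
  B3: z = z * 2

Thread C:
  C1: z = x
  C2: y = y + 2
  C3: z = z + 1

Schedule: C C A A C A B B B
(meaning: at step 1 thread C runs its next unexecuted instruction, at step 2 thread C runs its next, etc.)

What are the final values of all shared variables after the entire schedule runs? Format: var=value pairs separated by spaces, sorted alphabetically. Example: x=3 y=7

Step 1: thread C executes C1 (z = x). Shared: x=4 y=1 z=4. PCs: A@0 B@0 C@1
Step 2: thread C executes C2 (y = y + 2). Shared: x=4 y=3 z=4. PCs: A@0 B@0 C@2
Step 3: thread A executes A1 (y = y * -1). Shared: x=4 y=-3 z=4. PCs: A@1 B@0 C@2
Step 4: thread A executes A2 (y = x). Shared: x=4 y=4 z=4. PCs: A@2 B@0 C@2
Step 5: thread C executes C3 (z = z + 1). Shared: x=4 y=4 z=5. PCs: A@2 B@0 C@3
Step 6: thread A executes A3 (z = z - 3). Shared: x=4 y=4 z=2. PCs: A@3 B@0 C@3
Step 7: thread B executes B1 (x = x + 1). Shared: x=5 y=4 z=2. PCs: A@3 B@1 C@3
Step 8: thread B executes B2 (z = z * 3). Shared: x=5 y=4 z=6. PCs: A@3 B@2 C@3
Step 9: thread B executes B3 (z = z * 2). Shared: x=5 y=4 z=12. PCs: A@3 B@3 C@3

Answer: x=5 y=4 z=12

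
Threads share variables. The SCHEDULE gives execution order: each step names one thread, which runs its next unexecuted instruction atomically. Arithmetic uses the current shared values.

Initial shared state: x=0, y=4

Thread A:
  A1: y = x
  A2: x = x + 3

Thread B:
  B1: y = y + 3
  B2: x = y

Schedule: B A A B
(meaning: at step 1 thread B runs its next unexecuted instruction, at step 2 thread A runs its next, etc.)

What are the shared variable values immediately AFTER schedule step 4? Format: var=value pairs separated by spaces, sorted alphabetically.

Answer: x=0 y=0

Derivation:
Step 1: thread B executes B1 (y = y + 3). Shared: x=0 y=7. PCs: A@0 B@1
Step 2: thread A executes A1 (y = x). Shared: x=0 y=0. PCs: A@1 B@1
Step 3: thread A executes A2 (x = x + 3). Shared: x=3 y=0. PCs: A@2 B@1
Step 4: thread B executes B2 (x = y). Shared: x=0 y=0. PCs: A@2 B@2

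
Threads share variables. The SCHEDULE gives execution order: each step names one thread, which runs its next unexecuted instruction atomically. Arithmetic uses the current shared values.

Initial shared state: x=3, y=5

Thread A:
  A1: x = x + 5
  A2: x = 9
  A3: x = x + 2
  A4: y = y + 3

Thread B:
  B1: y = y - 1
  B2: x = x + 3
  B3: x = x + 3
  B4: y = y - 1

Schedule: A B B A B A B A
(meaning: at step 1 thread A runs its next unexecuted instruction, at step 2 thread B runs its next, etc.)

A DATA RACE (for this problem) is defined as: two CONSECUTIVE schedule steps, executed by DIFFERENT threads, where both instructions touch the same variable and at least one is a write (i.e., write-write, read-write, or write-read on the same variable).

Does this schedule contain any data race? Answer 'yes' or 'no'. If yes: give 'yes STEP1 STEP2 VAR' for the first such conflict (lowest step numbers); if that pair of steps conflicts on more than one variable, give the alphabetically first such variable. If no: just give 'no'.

Steps 1,2: A(r=x,w=x) vs B(r=y,w=y). No conflict.
Steps 2,3: same thread (B). No race.
Steps 3,4: B(x = x + 3) vs A(x = 9). RACE on x (W-W).
Steps 4,5: A(x = 9) vs B(x = x + 3). RACE on x (W-W).
Steps 5,6: B(x = x + 3) vs A(x = x + 2). RACE on x (W-W).
Steps 6,7: A(r=x,w=x) vs B(r=y,w=y). No conflict.
Steps 7,8: B(y = y - 1) vs A(y = y + 3). RACE on y (W-W).
First conflict at steps 3,4.

Answer: yes 3 4 x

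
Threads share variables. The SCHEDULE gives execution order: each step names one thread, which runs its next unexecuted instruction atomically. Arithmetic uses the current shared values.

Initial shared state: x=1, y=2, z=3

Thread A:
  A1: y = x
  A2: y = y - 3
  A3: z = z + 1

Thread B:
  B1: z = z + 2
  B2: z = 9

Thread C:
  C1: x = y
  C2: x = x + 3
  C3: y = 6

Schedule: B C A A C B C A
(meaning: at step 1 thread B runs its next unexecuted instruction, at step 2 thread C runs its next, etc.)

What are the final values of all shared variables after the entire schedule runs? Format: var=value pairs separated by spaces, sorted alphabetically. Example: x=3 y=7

Answer: x=5 y=6 z=10

Derivation:
Step 1: thread B executes B1 (z = z + 2). Shared: x=1 y=2 z=5. PCs: A@0 B@1 C@0
Step 2: thread C executes C1 (x = y). Shared: x=2 y=2 z=5. PCs: A@0 B@1 C@1
Step 3: thread A executes A1 (y = x). Shared: x=2 y=2 z=5. PCs: A@1 B@1 C@1
Step 4: thread A executes A2 (y = y - 3). Shared: x=2 y=-1 z=5. PCs: A@2 B@1 C@1
Step 5: thread C executes C2 (x = x + 3). Shared: x=5 y=-1 z=5. PCs: A@2 B@1 C@2
Step 6: thread B executes B2 (z = 9). Shared: x=5 y=-1 z=9. PCs: A@2 B@2 C@2
Step 7: thread C executes C3 (y = 6). Shared: x=5 y=6 z=9. PCs: A@2 B@2 C@3
Step 8: thread A executes A3 (z = z + 1). Shared: x=5 y=6 z=10. PCs: A@3 B@2 C@3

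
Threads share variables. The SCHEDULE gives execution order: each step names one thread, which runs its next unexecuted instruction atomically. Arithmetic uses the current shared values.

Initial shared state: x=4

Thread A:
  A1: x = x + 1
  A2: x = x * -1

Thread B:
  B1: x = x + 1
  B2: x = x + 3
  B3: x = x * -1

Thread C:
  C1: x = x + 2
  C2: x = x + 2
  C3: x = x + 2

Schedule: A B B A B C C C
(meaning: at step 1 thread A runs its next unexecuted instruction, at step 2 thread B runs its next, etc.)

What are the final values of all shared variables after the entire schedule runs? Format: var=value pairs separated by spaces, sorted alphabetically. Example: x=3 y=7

Answer: x=15

Derivation:
Step 1: thread A executes A1 (x = x + 1). Shared: x=5. PCs: A@1 B@0 C@0
Step 2: thread B executes B1 (x = x + 1). Shared: x=6. PCs: A@1 B@1 C@0
Step 3: thread B executes B2 (x = x + 3). Shared: x=9. PCs: A@1 B@2 C@0
Step 4: thread A executes A2 (x = x * -1). Shared: x=-9. PCs: A@2 B@2 C@0
Step 5: thread B executes B3 (x = x * -1). Shared: x=9. PCs: A@2 B@3 C@0
Step 6: thread C executes C1 (x = x + 2). Shared: x=11. PCs: A@2 B@3 C@1
Step 7: thread C executes C2 (x = x + 2). Shared: x=13. PCs: A@2 B@3 C@2
Step 8: thread C executes C3 (x = x + 2). Shared: x=15. PCs: A@2 B@3 C@3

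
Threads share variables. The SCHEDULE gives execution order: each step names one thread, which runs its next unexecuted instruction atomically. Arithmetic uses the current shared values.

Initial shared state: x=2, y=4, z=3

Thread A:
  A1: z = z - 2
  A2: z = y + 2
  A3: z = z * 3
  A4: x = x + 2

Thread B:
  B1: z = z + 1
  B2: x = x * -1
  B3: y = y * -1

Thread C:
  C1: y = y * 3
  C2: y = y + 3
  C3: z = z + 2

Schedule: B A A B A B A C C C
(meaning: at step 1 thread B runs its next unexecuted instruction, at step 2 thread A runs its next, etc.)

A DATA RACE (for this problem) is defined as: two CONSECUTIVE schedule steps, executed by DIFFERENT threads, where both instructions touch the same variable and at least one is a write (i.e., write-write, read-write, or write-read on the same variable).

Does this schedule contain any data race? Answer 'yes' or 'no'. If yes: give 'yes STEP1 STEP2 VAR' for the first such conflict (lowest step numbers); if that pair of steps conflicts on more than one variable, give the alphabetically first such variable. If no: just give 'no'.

Steps 1,2: B(z = z + 1) vs A(z = z - 2). RACE on z (W-W).
Steps 2,3: same thread (A). No race.
Steps 3,4: A(r=y,w=z) vs B(r=x,w=x). No conflict.
Steps 4,5: B(r=x,w=x) vs A(r=z,w=z). No conflict.
Steps 5,6: A(r=z,w=z) vs B(r=y,w=y). No conflict.
Steps 6,7: B(r=y,w=y) vs A(r=x,w=x). No conflict.
Steps 7,8: A(r=x,w=x) vs C(r=y,w=y). No conflict.
Steps 8,9: same thread (C). No race.
Steps 9,10: same thread (C). No race.
First conflict at steps 1,2.

Answer: yes 1 2 z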